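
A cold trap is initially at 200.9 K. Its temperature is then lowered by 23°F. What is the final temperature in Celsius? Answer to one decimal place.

Initial temperature in Celsius: 200.9 - 273.15 = -72.2500°C.
The 23°F change is an interval, so only the factor 5/9 applies: -23 × 5/9 = -12.7778°C.
Final Celsius temperature: -72.2500 - 12.7778 = -85.0278°C.

-85.0°C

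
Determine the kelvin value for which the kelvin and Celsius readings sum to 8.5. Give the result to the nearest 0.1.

Let K be the kelvin reading. The Celsius reading is C = 1·K - 273.15.
Require K + C = 8.5: (2)·K - 273.15 = 8.5.
K = (8.5 + 273.15) / (2) = 140.8.

140.8 K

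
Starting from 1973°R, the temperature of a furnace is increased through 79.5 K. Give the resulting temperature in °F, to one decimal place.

1656.4°F

Initial temperature in Celsius: (1973 - 491.67) × 5/9 = 822.9611°C.
The 79.5 K change is an interval; Kelvin and Celsius degrees are the same size, so ΔC = +79.5°C.
Final Celsius temperature: 822.9611 + 79.5000 = 902.4611°C.
In Fahrenheit: 902.4611 × 1.8 + 32 = 1656.4°F.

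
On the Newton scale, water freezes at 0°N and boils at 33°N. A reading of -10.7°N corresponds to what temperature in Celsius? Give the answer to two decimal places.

-32.42°C

Linear interpolation between the fixed points: C = (-10.7 - 0) × 100 / (33 - 0) = -32.4242°C.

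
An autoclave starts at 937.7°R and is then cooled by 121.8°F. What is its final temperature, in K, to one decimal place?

Initial temperature in Celsius: (937.7 - 491.67) × 5/9 = 247.7944°C.
The 121.8°F change is an interval, so only the factor 5/9 applies: -121.8 × 5/9 = -67.6667°C.
Final Celsius temperature: 247.7944 - 67.6667 = 180.1278°C.
In kelvin: 180.1278 + 273.15 = 453.3 K.

453.3 K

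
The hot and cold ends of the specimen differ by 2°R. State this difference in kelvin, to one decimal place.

Only the scale ratio 5/9 matters for a change in temperature.
2 × 5/9 = 1.1.

1.1 K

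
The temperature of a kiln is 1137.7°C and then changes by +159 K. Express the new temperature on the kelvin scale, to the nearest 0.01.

The 159 K change is an interval; Kelvin and Celsius degrees are the same size, so ΔC = +159°C.
Final Celsius temperature: 1137.7000 + 159.0000 = 1296.7000°C.
In kelvin: 1296.7000 + 273.15 = 1569.85 K.

1569.85 K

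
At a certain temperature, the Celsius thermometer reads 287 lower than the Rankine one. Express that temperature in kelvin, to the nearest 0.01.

Let x be the Rankine reading; then the Celsius reading is 5/9·x - 273.15.
(5/9·x - 273.15) - x = -287  ⇒  (-4/9)·x = -13.85  ⇒  x = 31.1625°R.
In Celsius: (31.1625 - 491.67) × 5/9 = -255.8375°C.
In kelvin: -255.8375 + 273.15 = 17.31 K.

17.31 K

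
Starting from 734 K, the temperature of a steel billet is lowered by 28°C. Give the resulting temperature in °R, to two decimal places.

Initial temperature in Celsius: 734 - 273.15 = 460.8500°C.
Final Celsius temperature: 460.8500 - 28.0000 = 432.8500°C.
In Rankine: 432.8500 × 1.8 + 491.67 = 1270.80°R.

1270.80°R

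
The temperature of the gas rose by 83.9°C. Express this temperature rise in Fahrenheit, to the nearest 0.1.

Only the scale ratio 1.8 matters for a change in temperature.
83.9 × 1.8 = 151.0.

151.0°F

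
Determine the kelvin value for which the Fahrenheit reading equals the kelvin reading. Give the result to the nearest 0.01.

574.59 K

Let K be the kelvin reading. The Fahrenheit reading is F = 1.8·K - 459.67.
Set F = K: 1.8·K - 459.67 = K.
(0.8)·K = 459.67  ⇒  K = 574.59.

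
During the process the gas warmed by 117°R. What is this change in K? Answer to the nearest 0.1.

65.0 K

For a temperature interval the offset drops out; only the factor 5/9 applies.
117 × 5/9 = 65.0.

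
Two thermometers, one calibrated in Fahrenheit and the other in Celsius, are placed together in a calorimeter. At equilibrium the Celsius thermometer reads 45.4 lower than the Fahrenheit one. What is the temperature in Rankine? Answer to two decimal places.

Let x be the Fahrenheit reading; then the Celsius reading is 5/9·x - 17.7778.
(5/9·x - 17.7778) - x = -45.4  ⇒  (-4/9)·x = -27.6222  ⇒  x = 62.1500°F.
In Celsius: (62.15 - 32) × 5/9 = 16.7500°C.
In Rankine: 16.7500 × 1.8 + 491.67 = 521.82°R.

521.82°R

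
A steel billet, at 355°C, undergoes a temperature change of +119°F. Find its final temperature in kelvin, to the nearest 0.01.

The 119°F change is an interval, so only the factor 5/9 applies: +119 × 5/9 = +66.1111°C.
Final Celsius temperature: 355.0000 + 66.1111 = 421.1111°C.
In kelvin: 421.1111 + 273.15 = 694.26 K.

694.26 K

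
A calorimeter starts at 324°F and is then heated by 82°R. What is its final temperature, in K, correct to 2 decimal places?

Initial temperature in Celsius: (324 - 32) × 5/9 = 162.2222°C.
The 82°R change is an interval, so only the factor 5/9 applies: +82 × 5/9 = +45.5556°C.
Final Celsius temperature: 162.2222 + 45.5556 = 207.7778°C.
In kelvin: 207.7778 + 273.15 = 480.93 K.

480.93 K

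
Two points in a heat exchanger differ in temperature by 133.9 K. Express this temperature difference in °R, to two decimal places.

241.02°R

Only the scale ratio 1.8 matters for a change in temperature.
133.9 × 1.8 = 241.02.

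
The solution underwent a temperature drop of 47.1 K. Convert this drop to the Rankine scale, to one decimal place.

84.8°R

For a temperature interval the offset drops out; only the factor 1.8 applies.
47.1 × 1.8 = 84.8.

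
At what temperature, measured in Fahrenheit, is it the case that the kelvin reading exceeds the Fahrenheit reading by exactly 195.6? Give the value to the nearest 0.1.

134.5°F

Let F be the Fahrenheit reading. The kelvin reading is K = 5/9·F + 255.372.
Require K - F = 195.6: (-4/9)·F + 255.372 = 195.6.
F = (195.6 - 255.372) / (-4/9) = 134.5.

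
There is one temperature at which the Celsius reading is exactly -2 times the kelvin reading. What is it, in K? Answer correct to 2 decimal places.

91.05 K

Let K be the kelvin reading. The Celsius reading is C = 1·K - 273.15.
Require C = -2·K: 1·K - 273.15 = -2·K.
(3)·K = 273.15  ⇒  K = 91.05.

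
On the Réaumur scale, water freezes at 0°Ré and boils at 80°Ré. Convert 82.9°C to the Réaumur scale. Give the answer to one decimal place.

66.3°Ré

Linearly onto the Réaumur scale: 0 + (82.9000 / 100) × (80 - 0) = 66.3°Ré.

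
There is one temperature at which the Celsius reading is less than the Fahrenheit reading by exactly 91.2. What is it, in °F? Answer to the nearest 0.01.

165.20°F

Let F be the Fahrenheit reading. The Celsius reading is C = 5/9·F - 17.7778.
Require C - F = -91.2: (-4/9)·F - 17.7778 = -91.2.
F = (-91.2 + 17.7778) / (-4/9) = 165.20.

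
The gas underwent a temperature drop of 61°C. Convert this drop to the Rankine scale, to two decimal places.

For a temperature interval the offset drops out; only the factor 1.8 applies.
61 × 1.8 = 109.80.

109.80°R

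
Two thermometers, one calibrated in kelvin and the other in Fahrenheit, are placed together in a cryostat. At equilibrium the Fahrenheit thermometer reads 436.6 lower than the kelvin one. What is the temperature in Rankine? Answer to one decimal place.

Let x be the kelvin reading; then the Fahrenheit reading is 1.8·x - 459.67.
(1.8·x - 459.67) - x = -436.6  ⇒  (0.8)·x = 23.07  ⇒  x = 28.8375 K.
In Celsius: 28.8375 - 273.15 = -244.3125°C.
In Rankine: -244.3125 × 1.8 + 491.67 = 51.9°R.

51.9°R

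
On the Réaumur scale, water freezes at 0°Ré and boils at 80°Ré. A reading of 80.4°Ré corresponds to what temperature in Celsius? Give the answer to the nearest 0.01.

Linear interpolation between the fixed points: C = (80.4 - 0) × 100 / (80 - 0) = 100.5000°C.

100.50°C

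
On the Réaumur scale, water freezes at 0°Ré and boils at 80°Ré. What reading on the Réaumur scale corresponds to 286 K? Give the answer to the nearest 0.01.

10.28°Ré

First in Celsius: 286 - 273.15 = 12.8500°C.
Linearly onto the Réaumur scale: 0 + (12.8500 / 100) × (80 - 0) = 10.28°Ré.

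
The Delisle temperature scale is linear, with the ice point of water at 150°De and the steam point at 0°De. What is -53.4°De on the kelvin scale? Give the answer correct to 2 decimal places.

408.75 K

Linear interpolation between the fixed points: C = (-53.4 - 150) × 100 / (0 - 150) = 135.6000°C.
Then 135.6000 + 273.15 = 408.75 K.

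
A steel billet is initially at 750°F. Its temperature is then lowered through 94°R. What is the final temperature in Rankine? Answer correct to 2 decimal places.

Initial temperature in Celsius: (750 - 32) × 5/9 = 398.8889°C.
The 94°R change is an interval, so only the factor 5/9 applies: -94 × 5/9 = -52.2222°C.
Final Celsius temperature: 398.8889 - 52.2222 = 346.6667°C.
In Rankine: 346.6667 × 1.8 + 491.67 = 1115.67°R.

1115.67°R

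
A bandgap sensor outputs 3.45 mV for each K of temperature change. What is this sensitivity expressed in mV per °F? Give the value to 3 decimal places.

1.917 mV per °F

The quantity depends on a temperature interval, so only the ratio of degree sizes applies; the offset between the scales is irrelevant.
A change of 1°F is a change of 5/9 K, so per °F the value is 3.45 × 5/9 = 1.917.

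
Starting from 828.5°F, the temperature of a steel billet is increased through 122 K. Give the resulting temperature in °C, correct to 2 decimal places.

564.50°C

Initial temperature in Celsius: (828.5 - 32) × 5/9 = 442.5000°C.
The 122 K change is an interval; Kelvin and Celsius degrees are the same size, so ΔC = +122°C.
Final Celsius temperature: 442.5000 + 122.0000 = 564.5000°C.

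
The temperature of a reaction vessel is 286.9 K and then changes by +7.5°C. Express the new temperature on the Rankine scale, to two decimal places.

Initial temperature in Celsius: 286.9 - 273.15 = 13.7500°C.
Final Celsius temperature: 13.7500 + 7.5000 = 21.2500°C.
In Rankine: 21.2500 × 1.8 + 491.67 = 529.92°R.

529.92°R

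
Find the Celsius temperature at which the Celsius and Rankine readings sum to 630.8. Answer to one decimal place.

49.7°C

Let C be the Celsius reading. The Rankine reading is R = 1.8·C + 491.67.
Require C + R = 630.8: (2.8)·C + 491.67 = 630.8.
C = (630.8 - 491.67) / (2.8) = 49.7.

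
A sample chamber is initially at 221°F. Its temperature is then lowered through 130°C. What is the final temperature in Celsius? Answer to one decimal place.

Initial temperature in Celsius: (221 - 32) × 5/9 = 105.0000°C.
Final Celsius temperature: 105.0000 - 130.0000 = -25.0000°C.

-25.0°C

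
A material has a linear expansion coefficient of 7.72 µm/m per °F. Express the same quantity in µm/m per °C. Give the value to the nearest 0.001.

13.896 µm/m per °C

The quantity depends on a temperature interval, so only the ratio of degree sizes applies; the offset between the scales is irrelevant.
A change of 1°C is a change of 1.8°F, so per °C the value is 7.72 × 1.8 = 13.896.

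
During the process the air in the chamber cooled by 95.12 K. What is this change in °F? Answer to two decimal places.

171.22°F

For a temperature interval the offset drops out; only the factor 1.8 applies.
95.12 × 1.8 = 171.22.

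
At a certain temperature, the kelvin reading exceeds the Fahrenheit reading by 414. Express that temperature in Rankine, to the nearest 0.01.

102.76°R

Let x be the kelvin reading; then the Fahrenheit reading is 1.8·x - 459.67.
(1.8·x - 459.67) - x = -414  ⇒  (0.8)·x = 45.67  ⇒  x = 57.0875 K.
In Celsius: 57.0875 - 273.15 = -216.0625°C.
In Rankine: -216.0625 × 1.8 + 491.67 = 102.76°R.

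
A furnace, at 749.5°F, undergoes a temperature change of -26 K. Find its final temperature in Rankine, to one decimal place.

1162.4°R

Initial temperature in Celsius: (749.5 - 32) × 5/9 = 398.6111°C.
The 26 K change is an interval; Kelvin and Celsius degrees are the same size, so ΔC = -26°C.
Final Celsius temperature: 398.6111 - 26.0000 = 372.6111°C.
In Rankine: 372.6111 × 1.8 + 491.67 = 1162.4°R.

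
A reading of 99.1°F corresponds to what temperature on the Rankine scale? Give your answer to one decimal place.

In Celsius: (99.1 - 32) × 5/9 = 37.2778°C.
In Rankine: 37.2778 × 1.8 + 491.67 = 558.8°R.

558.8°R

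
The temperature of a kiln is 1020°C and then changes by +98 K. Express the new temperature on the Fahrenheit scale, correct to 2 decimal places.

2044.40°F

The 98 K change is an interval; Kelvin and Celsius degrees are the same size, so ΔC = +98°C.
Final Celsius temperature: 1020.0000 + 98.0000 = 1118.0000°C.
In Fahrenheit: 1118.0000 × 1.8 + 32 = 2044.40°F.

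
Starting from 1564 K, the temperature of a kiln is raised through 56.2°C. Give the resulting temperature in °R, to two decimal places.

2916.36°R

Initial temperature in Celsius: 1564 - 273.15 = 1290.8500°C.
Final Celsius temperature: 1290.8500 + 56.2000 = 1347.0500°C.
In Rankine: 1347.0500 × 1.8 + 491.67 = 2916.36°R.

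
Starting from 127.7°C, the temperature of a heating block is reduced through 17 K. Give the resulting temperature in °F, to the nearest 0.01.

The 17 K change is an interval; Kelvin and Celsius degrees are the same size, so ΔC = -17°C.
Final Celsius temperature: 127.7000 - 17.0000 = 110.7000°C.
In Fahrenheit: 110.7000 × 1.8 + 32 = 231.26°F.

231.26°F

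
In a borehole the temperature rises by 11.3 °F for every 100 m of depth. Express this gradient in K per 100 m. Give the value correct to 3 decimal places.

The quantity depends on a temperature interval, so only the ratio of degree sizes applies; the offset between the scales is irrelevant.
A change of 1°F is a change of 5/9 K, so 11.3 × 5/9 = 6.278.

6.278 K/100 m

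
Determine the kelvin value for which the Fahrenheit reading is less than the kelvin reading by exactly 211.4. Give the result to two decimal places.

Let K be the kelvin reading. The Fahrenheit reading is F = 1.8·K - 459.67.
Require F - K = -211.4: (0.8)·K - 459.67 = -211.4.
K = (-211.4 + 459.67) / (0.8) = 310.34.

310.34 K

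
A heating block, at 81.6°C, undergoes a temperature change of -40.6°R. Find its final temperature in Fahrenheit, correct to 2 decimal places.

The 40.6°R change is an interval, so only the factor 5/9 applies: -40.6 × 5/9 = -22.5556°C.
Final Celsius temperature: 81.6000 - 22.5556 = 59.0444°C.
In Fahrenheit: 59.0444 × 1.8 + 32 = 138.28°F.

138.28°F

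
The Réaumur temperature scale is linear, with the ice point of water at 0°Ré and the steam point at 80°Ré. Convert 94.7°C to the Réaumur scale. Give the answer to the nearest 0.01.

75.76°Ré

Linearly onto the Réaumur scale: 0 + (94.7000 / 100) × (80 - 0) = 75.76°Ré.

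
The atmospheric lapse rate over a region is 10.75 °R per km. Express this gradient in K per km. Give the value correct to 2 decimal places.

The quantity depends on a temperature interval, so only the ratio of degree sizes applies; the offset between the scales is irrelevant.
A change of 1°R is a change of 5/9 K, so 10.75 × 5/9 = 5.97.

5.97 K/km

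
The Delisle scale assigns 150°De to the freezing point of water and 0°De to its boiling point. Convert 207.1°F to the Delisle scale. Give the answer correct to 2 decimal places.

4.08°De

First in Celsius: (207.1 - 32) × 5/9 = 97.2778°C.
Linearly onto the Delisle scale: 150 + (97.2778 / 100) × (0 - 150) = 4.08°De.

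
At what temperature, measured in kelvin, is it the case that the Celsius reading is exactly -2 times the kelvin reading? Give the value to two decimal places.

Let K be the kelvin reading. The Celsius reading is C = 1·K - 273.15.
Require C = -2·K: 1·K - 273.15 = -2·K.
(3)·K = 273.15  ⇒  K = 91.05.

91.05 K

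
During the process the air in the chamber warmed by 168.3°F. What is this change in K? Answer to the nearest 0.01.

Only the scale ratio 5/9 matters for a change in temperature.
168.3 × 5/9 = 93.50.

93.50 K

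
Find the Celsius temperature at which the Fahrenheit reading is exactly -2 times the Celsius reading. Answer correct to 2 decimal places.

Let C be the Celsius reading. The Fahrenheit reading is F = 1.8·C + 32.
Require F = -2·C: 1.8·C + 32 = -2·C.
(3.8)·C = -32  ⇒  C = -8.42.

-8.42°C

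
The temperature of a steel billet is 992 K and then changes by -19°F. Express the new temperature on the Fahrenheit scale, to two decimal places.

1306.93°F

Initial temperature in Celsius: 992 - 273.15 = 718.8500°C.
The 19°F change is an interval, so only the factor 5/9 applies: -19 × 5/9 = -10.5556°C.
Final Celsius temperature: 718.8500 - 10.5556 = 708.2944°C.
In Fahrenheit: 708.2944 × 1.8 + 32 = 1306.93°F.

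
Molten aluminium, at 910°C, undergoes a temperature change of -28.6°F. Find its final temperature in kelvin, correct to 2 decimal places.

The 28.6°F change is an interval, so only the factor 5/9 applies: -28.6 × 5/9 = -15.8889°C.
Final Celsius temperature: 910.0000 - 15.8889 = 894.1111°C.
In kelvin: 894.1111 + 273.15 = 1167.26 K.

1167.26 K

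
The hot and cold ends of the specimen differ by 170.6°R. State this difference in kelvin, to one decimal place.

Only the scale ratio 5/9 matters for a change in temperature.
170.6 × 5/9 = 94.8.

94.8 K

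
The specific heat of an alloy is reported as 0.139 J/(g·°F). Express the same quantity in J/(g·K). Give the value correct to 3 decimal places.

0.250 J/(g·K)

The quantity depends on a temperature interval, so only the ratio of degree sizes applies; the offset between the scales is irrelevant.
A change of 1 K is a change of 1.8°F, so per K the value is 0.139 × 1.8 = 0.250.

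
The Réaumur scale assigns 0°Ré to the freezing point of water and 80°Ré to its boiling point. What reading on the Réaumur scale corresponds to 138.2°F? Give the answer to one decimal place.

First in Celsius: (138.2 - 32) × 5/9 = 59.0000°C.
Linearly onto the Réaumur scale: 0 + (59.0000 / 100) × (80 - 0) = 47.2°Ré.

47.2°Ré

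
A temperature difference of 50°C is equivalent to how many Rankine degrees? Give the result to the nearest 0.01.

An interval of 1°C corresponds to 1.8°R.
50 × 1.8 = 90.00.

90.00°R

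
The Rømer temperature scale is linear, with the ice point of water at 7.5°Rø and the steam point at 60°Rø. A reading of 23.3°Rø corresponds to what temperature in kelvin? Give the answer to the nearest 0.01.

303.25 K

Linear interpolation between the fixed points: C = (23.3 - 7.5) × 100 / (60 - 7.5) = 30.0952°C.
Then 30.0952 + 273.15 = 303.25 K.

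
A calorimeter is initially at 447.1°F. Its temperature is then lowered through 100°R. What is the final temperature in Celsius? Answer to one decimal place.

Initial temperature in Celsius: (447.1 - 32) × 5/9 = 230.6111°C.
The 100°R change is an interval, so only the factor 5/9 applies: -100 × 5/9 = -55.5556°C.
Final Celsius temperature: 230.6111 - 55.5556 = 175.0556°C.

175.1°C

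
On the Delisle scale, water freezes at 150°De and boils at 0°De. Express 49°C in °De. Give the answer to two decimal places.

Linearly onto the Delisle scale: 150 + (49.0000 / 100) × (0 - 150) = 76.50°De.

76.50°De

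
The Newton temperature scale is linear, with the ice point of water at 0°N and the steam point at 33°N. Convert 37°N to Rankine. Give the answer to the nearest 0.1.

693.5°R

Linear interpolation between the fixed points: C = (37 - 0) × 100 / (33 - 0) = 112.1212°C.
Then 112.1212 × 1.8 + 491.67 = 693.5°R.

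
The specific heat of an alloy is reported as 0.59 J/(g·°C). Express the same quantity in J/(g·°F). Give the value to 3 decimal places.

0.328 J/(g·°F)

The quantity depends on a temperature interval, so only the ratio of degree sizes applies; the offset between the scales is irrelevant.
A change of 1°F is a change of 5/9°C, so per °F the value is 0.59 × 5/9 = 0.328.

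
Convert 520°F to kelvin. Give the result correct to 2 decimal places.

In Celsius: (520 - 32) × 5/9 = 271.1111°C.
In kelvin: 271.1111 + 273.15 = 544.26 K.

544.26 K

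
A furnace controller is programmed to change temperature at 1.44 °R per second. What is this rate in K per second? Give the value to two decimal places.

Since only a temperature interval is involved, the additive offset between the scales drops out.
A change of 1°R is a change of 5/9 K, so 1.44 × 5/9 = 0.80.

0.80 K/second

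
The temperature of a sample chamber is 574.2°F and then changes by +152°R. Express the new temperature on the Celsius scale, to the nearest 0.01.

Initial temperature in Celsius: (574.2 - 32) × 5/9 = 301.2222°C.
The 152°R change is an interval, so only the factor 5/9 applies: +152 × 5/9 = +84.4444°C.
Final Celsius temperature: 301.2222 + 84.4444 = 385.6667°C.

385.67°C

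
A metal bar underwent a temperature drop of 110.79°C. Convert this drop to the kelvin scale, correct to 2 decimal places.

Celsius and kelvin degrees are the same size, so the interval is unchanged: 110.79.

110.79 K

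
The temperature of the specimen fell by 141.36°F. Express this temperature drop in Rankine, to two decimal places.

Fahrenheit and Rankine degrees are the same size, so the interval is unchanged: 141.36.

141.36°R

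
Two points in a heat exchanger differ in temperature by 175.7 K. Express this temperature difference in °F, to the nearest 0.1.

316.3°F

An interval of 1 K corresponds to 1.8°F.
175.7 × 1.8 = 316.3.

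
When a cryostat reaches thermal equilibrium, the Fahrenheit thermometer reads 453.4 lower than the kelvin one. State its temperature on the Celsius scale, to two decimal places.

-265.31°C

Let x be the kelvin reading; then the Fahrenheit reading is 1.8·x - 459.67.
(1.8·x - 459.67) - x = -453.4  ⇒  (0.8)·x = 6.27  ⇒  x = 7.8375 K.
In Celsius: 7.8375 - 273.15 = -265.31°C.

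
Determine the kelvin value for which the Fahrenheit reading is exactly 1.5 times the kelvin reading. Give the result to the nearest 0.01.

Let K be the kelvin reading. The Fahrenheit reading is F = 1.8·K - 459.67.
Require F = 1.5·K: 1.8·K - 459.67 = 1.5·K.
(0.3)·K = 459.67  ⇒  K = 1532.23.

1532.23 K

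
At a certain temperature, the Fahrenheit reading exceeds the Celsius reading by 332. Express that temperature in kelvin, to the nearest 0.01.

648.15 K

Let x be the Celsius reading; then the Fahrenheit reading is 1.8·x + 32.
(1.8·x + 32) - x = 332  ⇒  (0.8)·x = 300  ⇒  x = 375.0000°C.
In kelvin: 375.0000 + 273.15 = 648.15 K.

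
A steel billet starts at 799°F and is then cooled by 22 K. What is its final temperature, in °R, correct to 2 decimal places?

1219.07°R

Initial temperature in Celsius: (799 - 32) × 5/9 = 426.1111°C.
The 22 K change is an interval; Kelvin and Celsius degrees are the same size, so ΔC = -22°C.
Final Celsius temperature: 426.1111 - 22.0000 = 404.1111°C.
In Rankine: 404.1111 × 1.8 + 491.67 = 1219.07°R.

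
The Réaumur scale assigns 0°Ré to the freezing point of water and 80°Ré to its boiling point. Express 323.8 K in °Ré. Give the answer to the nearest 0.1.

40.5°Ré

First in Celsius: 323.8 - 273.15 = 50.6500°C.
Linearly onto the Réaumur scale: 0 + (50.6500 / 100) × (80 - 0) = 40.5°Ré.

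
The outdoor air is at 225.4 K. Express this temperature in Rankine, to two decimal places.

In Celsius: 225.4 - 273.15 = -47.7500°C.
In Rankine: -47.7500 × 1.8 + 491.67 = 405.72°R.

405.72°R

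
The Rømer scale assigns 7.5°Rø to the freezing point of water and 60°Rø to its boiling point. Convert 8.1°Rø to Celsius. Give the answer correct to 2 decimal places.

1.14°C

Linear interpolation between the fixed points: C = (8.1 - 7.5) × 100 / (60 - 7.5) = 1.1429°C.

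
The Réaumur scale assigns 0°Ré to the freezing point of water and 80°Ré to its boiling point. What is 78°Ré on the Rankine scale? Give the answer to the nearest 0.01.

667.17°R

Linear interpolation between the fixed points: C = (78 - 0) × 100 / (80 - 0) = 97.5000°C.
Then 97.5000 × 1.8 + 491.67 = 667.17°R.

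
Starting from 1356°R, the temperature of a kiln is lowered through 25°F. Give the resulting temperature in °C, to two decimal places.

466.29°C

Initial temperature in Celsius: (1356 - 491.67) × 5/9 = 480.1833°C.
The 25°F change is an interval, so only the factor 5/9 applies: -25 × 5/9 = -13.8889°C.
Final Celsius temperature: 480.1833 - 13.8889 = 466.2944°C.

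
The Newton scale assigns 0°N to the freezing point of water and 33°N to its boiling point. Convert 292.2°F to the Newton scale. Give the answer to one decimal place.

First in Celsius: (292.2 - 32) × 5/9 = 144.5556°C.
Linearly onto the Newton scale: 0 + (144.5556 / 100) × (33 - 0) = 47.7°N.

47.7°N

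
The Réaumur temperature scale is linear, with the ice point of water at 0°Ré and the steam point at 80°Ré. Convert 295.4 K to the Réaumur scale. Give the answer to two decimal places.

First in Celsius: 295.4 - 273.15 = 22.2500°C.
Linearly onto the Réaumur scale: 0 + (22.2500 / 100) × (80 - 0) = 17.80°Ré.

17.80°Ré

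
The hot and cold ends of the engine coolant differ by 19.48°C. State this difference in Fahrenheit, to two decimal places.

35.06°F

For a temperature interval the offset drops out; only the factor 1.8 applies.
19.48 × 1.8 = 35.06.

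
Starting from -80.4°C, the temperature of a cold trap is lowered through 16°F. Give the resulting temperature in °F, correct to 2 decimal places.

-128.72°F

The 16°F change is an interval, so only the factor 5/9 applies: -16 × 5/9 = -8.8889°C.
Final Celsius temperature: -80.4000 - 8.8889 = -89.2889°C.
In Fahrenheit: -89.2889 × 1.8 + 32 = -128.72°F.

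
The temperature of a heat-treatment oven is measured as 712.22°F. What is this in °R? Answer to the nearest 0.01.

In Celsius: (712.22 - 32) × 5/9 = 377.9000°C.
In Rankine: 377.9000 × 1.8 + 491.67 = 1171.89°R.

1171.89°R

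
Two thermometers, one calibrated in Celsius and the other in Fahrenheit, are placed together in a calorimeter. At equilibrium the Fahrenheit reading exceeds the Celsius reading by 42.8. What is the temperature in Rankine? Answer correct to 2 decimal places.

Let x be the Celsius reading; then the Fahrenheit reading is 1.8·x + 32.
(1.8·x + 32) - x = 42.8  ⇒  (0.8)·x = 10.8  ⇒  x = 13.5000°C.
In Rankine: 13.5000 × 1.8 + 491.67 = 515.97°R.

515.97°R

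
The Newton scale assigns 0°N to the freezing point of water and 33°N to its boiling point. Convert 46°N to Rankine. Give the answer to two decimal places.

742.58°R

Linear interpolation between the fixed points: C = (46 - 0) × 100 / (33 - 0) = 139.3939°C.
Then 139.3939 × 1.8 + 491.67 = 742.58°R.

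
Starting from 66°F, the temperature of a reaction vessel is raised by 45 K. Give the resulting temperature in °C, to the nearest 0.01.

Initial temperature in Celsius: (66 - 32) × 5/9 = 18.8889°C.
The 45 K change is an interval; Kelvin and Celsius degrees are the same size, so ΔC = +45°C.
Final Celsius temperature: 18.8889 + 45.0000 = 63.8889°C.

63.89°C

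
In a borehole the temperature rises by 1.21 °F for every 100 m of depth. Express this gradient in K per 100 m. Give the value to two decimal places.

The quantity depends on a temperature interval, so only the ratio of degree sizes applies; the offset between the scales is irrelevant.
A change of 1°F is a change of 5/9 K, so 1.21 × 5/9 = 0.67.

0.67 K/100 m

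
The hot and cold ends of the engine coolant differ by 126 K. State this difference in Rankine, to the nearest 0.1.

226.8°R

An interval of 1 K corresponds to 1.8°R.
126 × 1.8 = 226.8.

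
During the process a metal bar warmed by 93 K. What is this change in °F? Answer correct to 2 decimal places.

An interval of 1 K corresponds to 1.8°F.
93 × 1.8 = 167.40.

167.40°F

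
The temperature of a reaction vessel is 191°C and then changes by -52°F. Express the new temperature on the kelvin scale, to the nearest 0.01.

435.26 K

The 52°F change is an interval, so only the factor 5/9 applies: -52 × 5/9 = -28.8889°C.
Final Celsius temperature: 191.0000 - 28.8889 = 162.1111°C.
In kelvin: 162.1111 + 273.15 = 435.26 K.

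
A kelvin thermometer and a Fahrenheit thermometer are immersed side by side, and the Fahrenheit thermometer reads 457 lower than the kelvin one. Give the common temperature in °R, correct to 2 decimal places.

6.01°R

Let x be the kelvin reading; then the Fahrenheit reading is 1.8·x - 459.67.
(1.8·x - 459.67) - x = -457  ⇒  (0.8)·x = 2.67  ⇒  x = 3.3375 K.
In Celsius: 3.3375 - 273.15 = -269.8125°C.
In Rankine: -269.8125 × 1.8 + 491.67 = 6.01°R.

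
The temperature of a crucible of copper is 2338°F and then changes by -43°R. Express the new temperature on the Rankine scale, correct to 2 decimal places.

2754.67°R

Initial temperature in Celsius: (2338 - 32) × 5/9 = 1281.1111°C.
The 43°R change is an interval, so only the factor 5/9 applies: -43 × 5/9 = -23.8889°C.
Final Celsius temperature: 1281.1111 - 23.8889 = 1257.2222°C.
In Rankine: 1257.2222 × 1.8 + 491.67 = 2754.67°R.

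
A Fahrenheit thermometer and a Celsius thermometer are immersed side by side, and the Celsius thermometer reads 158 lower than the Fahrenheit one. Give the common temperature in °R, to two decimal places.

Let x be the Fahrenheit reading; then the Celsius reading is 5/9·x - 17.7778.
(5/9·x - 17.7778) - x = -158  ⇒  (-4/9)·x = -140.222  ⇒  x = 315.5000°F.
In Celsius: (315.5 - 32) × 5/9 = 157.5000°C.
In Rankine: 157.5000 × 1.8 + 491.67 = 775.17°R.

775.17°R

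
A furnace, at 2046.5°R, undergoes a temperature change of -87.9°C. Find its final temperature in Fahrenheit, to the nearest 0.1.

Initial temperature in Celsius: (2046.5 - 491.67) × 5/9 = 863.7944°C.
Final Celsius temperature: 863.7944 - 87.9000 = 775.8944°C.
In Fahrenheit: 775.8944 × 1.8 + 32 = 1428.6°F.

1428.6°F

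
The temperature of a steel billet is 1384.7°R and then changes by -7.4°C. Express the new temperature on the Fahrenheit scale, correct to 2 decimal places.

Initial temperature in Celsius: (1384.7 - 491.67) × 5/9 = 496.1278°C.
Final Celsius temperature: 496.1278 - 7.4000 = 488.7278°C.
In Fahrenheit: 488.7278 × 1.8 + 32 = 911.71°F.

911.71°F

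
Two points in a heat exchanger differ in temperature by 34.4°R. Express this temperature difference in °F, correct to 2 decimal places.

Rankine and Fahrenheit degrees are the same size, so the interval is unchanged: 34.40.

34.40°F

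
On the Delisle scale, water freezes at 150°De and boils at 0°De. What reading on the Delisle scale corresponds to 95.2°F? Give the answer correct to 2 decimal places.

97.33°De

First in Celsius: (95.2 - 32) × 5/9 = 35.1111°C.
Linearly onto the Delisle scale: 150 + (35.1111 / 100) × (0 - 150) = 97.33°De.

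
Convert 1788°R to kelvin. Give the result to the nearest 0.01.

In Celsius: (1788 - 491.67) × 5/9 = 720.1833°C.
In kelvin: 720.1833 + 273.15 = 993.33 K.

993.33 K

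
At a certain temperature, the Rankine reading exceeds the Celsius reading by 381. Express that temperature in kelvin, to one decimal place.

134.8 K

Let x be the Celsius reading; then the Rankine reading is 1.8·x + 491.67.
(1.8·x + 491.67) - x = 381  ⇒  (0.8)·x = -110.67  ⇒  x = -138.3375°C.
In kelvin: -138.3375 + 273.15 = 134.8 K.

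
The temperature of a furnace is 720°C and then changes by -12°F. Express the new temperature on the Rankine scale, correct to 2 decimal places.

1775.67°R

The 12°F change is an interval, so only the factor 5/9 applies: -12 × 5/9 = -6.6667°C.
Final Celsius temperature: 720.0000 - 6.6667 = 713.3333°C.
In Rankine: 713.3333 × 1.8 + 491.67 = 1775.67°R.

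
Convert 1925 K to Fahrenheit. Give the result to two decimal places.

In Celsius: 1925 - 273.15 = 1651.8500°C.
In Fahrenheit: 1651.8500 × 1.8 + 32 = 3005.33°F.

3005.33°F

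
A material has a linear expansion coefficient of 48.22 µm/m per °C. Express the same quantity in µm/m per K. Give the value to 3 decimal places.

48.220 µm/m per K

The quantity depends on a temperature interval, so only the ratio of degree sizes applies; the offset between the scales is irrelevant.
A change of 1 K is a change of 1°C, so per K the value is 48.22 × 1 = 48.220.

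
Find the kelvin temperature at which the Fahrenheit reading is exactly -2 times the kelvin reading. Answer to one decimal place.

121.0 K

Let K be the kelvin reading. The Fahrenheit reading is F = 1.8·K - 459.67.
Require F = -2·K: 1.8·K - 459.67 = -2·K.
(3.8)·K = 459.67  ⇒  K = 121.0.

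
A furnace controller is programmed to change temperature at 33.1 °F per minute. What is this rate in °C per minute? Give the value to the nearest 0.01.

18.39 °C/minute

Since only a temperature interval is involved, the additive offset between the scales drops out.
A change of 1°F is a change of 5/9°C, so 33.1 × 5/9 = 18.39.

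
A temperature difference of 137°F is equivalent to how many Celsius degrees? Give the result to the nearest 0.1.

Only the scale ratio 5/9 matters for a change in temperature.
137 × 5/9 = 76.1.

76.1°C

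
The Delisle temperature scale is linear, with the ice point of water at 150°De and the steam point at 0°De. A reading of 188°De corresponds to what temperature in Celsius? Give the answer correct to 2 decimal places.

-25.33°C

Linear interpolation between the fixed points: C = (188 - 150) × 100 / (0 - 150) = -25.3333°C.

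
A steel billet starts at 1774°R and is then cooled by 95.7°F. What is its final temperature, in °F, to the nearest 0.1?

Initial temperature in Celsius: (1774 - 491.67) × 5/9 = 712.4056°C.
The 95.7°F change is an interval, so only the factor 5/9 applies: -95.7 × 5/9 = -53.1667°C.
Final Celsius temperature: 712.4056 - 53.1667 = 659.2389°C.
In Fahrenheit: 659.2389 × 1.8 + 32 = 1218.6°F.

1218.6°F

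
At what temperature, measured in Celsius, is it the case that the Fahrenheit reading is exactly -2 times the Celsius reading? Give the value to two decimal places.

Let C be the Celsius reading. The Fahrenheit reading is F = 1.8·C + 32.
Require F = -2·C: 1.8·C + 32 = -2·C.
(3.8)·C = -32  ⇒  C = -8.42.

-8.42°C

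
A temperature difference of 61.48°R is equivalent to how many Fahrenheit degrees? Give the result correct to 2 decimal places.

Rankine and Fahrenheit degrees are the same size, so the interval is unchanged: 61.48.

61.48°F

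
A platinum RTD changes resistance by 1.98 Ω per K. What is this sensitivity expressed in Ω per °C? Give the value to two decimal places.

1.98 Ω per °C

Since only a temperature interval is involved, the additive offset between the scales drops out.
A change of 1°C is a change of 1 K, so per °C the value is 1.98 × 1 = 1.98.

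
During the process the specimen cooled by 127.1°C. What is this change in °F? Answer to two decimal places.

228.78°F

An interval of 1°C corresponds to 1.8°F.
127.1 × 1.8 = 228.78.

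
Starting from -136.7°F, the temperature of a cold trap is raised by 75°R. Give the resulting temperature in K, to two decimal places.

Initial temperature in Celsius: (-136.7 - 32) × 5/9 = -93.7222°C.
The 75°R change is an interval, so only the factor 5/9 applies: +75 × 5/9 = +41.6667°C.
Final Celsius temperature: -93.7222 + 41.6667 = -52.0556°C.
In kelvin: -52.0556 + 273.15 = 221.09 K.

221.09 K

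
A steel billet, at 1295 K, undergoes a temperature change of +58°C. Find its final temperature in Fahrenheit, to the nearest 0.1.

1975.7°F

Initial temperature in Celsius: 1295 - 273.15 = 1021.8500°C.
Final Celsius temperature: 1021.8500 + 58.0000 = 1079.8500°C.
In Fahrenheit: 1079.8500 × 1.8 + 32 = 1975.7°F.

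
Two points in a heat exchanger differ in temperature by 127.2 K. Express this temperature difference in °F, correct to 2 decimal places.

228.96°F

Only the scale ratio 1.8 matters for a change in temperature.
127.2 × 1.8 = 228.96.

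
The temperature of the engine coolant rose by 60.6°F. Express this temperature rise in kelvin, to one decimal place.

An interval of 1°F corresponds to 5/9 K.
60.6 × 5/9 = 33.7.

33.7 K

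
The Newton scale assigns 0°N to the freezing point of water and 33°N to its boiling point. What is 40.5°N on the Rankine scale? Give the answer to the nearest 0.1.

712.6°R

Linear interpolation between the fixed points: C = (40.5 - 0) × 100 / (33 - 0) = 122.7273°C.
Then 122.7273 × 1.8 + 491.67 = 712.6°R.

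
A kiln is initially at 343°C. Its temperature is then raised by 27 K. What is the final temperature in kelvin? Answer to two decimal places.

643.15 K

The 27 K change is an interval; Kelvin and Celsius degrees are the same size, so ΔC = +27°C.
Final Celsius temperature: 343.0000 + 27.0000 = 370.0000°C.
In kelvin: 370.0000 + 273.15 = 643.15 K.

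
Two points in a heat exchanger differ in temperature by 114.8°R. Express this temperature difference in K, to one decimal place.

An interval of 1°R corresponds to 5/9 K.
114.8 × 5/9 = 63.8.

63.8 K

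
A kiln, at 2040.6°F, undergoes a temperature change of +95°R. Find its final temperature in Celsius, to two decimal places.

Initial temperature in Celsius: (2040.6 - 32) × 5/9 = 1115.8889°C.
The 95°R change is an interval, so only the factor 5/9 applies: +95 × 5/9 = +52.7778°C.
Final Celsius temperature: 1115.8889 + 52.7778 = 1168.6667°C.

1168.67°C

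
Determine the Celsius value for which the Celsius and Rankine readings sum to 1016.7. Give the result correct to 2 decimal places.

187.51°C

Let C be the Celsius reading. The Rankine reading is R = 1.8·C + 491.67.
Require C + R = 1016.7: (2.8)·C + 491.67 = 1016.7.
C = (1016.7 - 491.67) / (2.8) = 187.51.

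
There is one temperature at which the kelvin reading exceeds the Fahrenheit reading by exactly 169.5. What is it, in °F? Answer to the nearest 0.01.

Let F be the Fahrenheit reading. The kelvin reading is K = 5/9·F + 255.372.
Require K - F = 169.5: (-4/9)·F + 255.372 = 169.5.
F = (169.5 - 255.372) / (-4/9) = 193.21.

193.21°F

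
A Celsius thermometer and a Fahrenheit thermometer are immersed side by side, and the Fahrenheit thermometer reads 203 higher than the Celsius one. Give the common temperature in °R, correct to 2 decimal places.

876.42°R

Let x be the Celsius reading; then the Fahrenheit reading is 1.8·x + 32.
(1.8·x + 32) - x = 203  ⇒  (0.8)·x = 171  ⇒  x = 213.7500°C.
In Rankine: 213.7500 × 1.8 + 491.67 = 876.42°R.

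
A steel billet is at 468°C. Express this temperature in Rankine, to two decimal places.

1334.07°R

In Rankine: 468.0000 × 1.8 + 491.67 = 1334.07°R.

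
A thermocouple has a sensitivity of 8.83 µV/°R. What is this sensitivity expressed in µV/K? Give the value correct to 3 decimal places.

15.894 µV/K

The quantity depends on a temperature interval, so only the ratio of degree sizes applies; the offset between the scales is irrelevant.
A change of 1 K is a change of 1.8°R, so per K the value is 8.83 × 1.8 = 15.894.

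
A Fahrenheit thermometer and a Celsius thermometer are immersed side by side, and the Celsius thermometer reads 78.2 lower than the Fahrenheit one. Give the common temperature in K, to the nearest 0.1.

330.9 K

Let x be the Fahrenheit reading; then the Celsius reading is 5/9·x - 17.7778.
(5/9·x - 17.7778) - x = -78.2  ⇒  (-4/9)·x = -60.4222  ⇒  x = 135.9500°F.
In Celsius: (135.95 - 32) × 5/9 = 57.7500°C.
In kelvin: 57.7500 + 273.15 = 330.9 K.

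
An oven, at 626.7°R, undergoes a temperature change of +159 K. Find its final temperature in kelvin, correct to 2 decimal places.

507.17 K

Initial temperature in Celsius: (626.7 - 491.67) × 5/9 = 75.0167°C.
The 159 K change is an interval; Kelvin and Celsius degrees are the same size, so ΔC = +159°C.
Final Celsius temperature: 75.0167 + 159.0000 = 234.0167°C.
In kelvin: 234.0167 + 273.15 = 507.17 K.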